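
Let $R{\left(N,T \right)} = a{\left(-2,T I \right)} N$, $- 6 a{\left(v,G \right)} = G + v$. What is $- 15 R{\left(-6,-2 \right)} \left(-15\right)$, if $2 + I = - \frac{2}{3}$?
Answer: $750$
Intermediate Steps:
$I = - \frac{8}{3}$ ($I = -2 - \frac{2}{3} = - \frac{8}{3} \approx -2.6667$)
$a{\left(v,G \right)} = - \frac{G}{6} - \frac{v}{6}$ ($a{\left(v,G \right)} = - \frac{G + v}{6} = - \frac{G}{6} - \frac{v}{6}$)
$R{\left(N,T \right)} = N \left(\frac{1}{3} + \frac{4 T}{9}\right)$ ($R{\left(N,T \right)} = \left(- \frac{T \left(- \frac{8}{3}\right)}{6} - - \frac{1}{3}\right) N = \left(- \frac{\left(- \frac{8}{3}\right) T}{6} + \frac{1}{3}\right) N = \left(\frac{4 T}{9} + \frac{1}{3}\right) N = \left(\frac{1}{3} + \frac{4 T}{9}\right) N = N \left(\frac{1}{3} + \frac{4 T}{9}\right)$)
$- 15 R{\left(-6,-2 \right)} \left(-15\right) = - 15 \cdot \frac{1}{9} \left(-6\right) \left(3 + 4 \left(-2\right)\right) \left(-15\right) = - 15 \cdot \frac{1}{9} \left(-6\right) \left(3 - 8\right) \left(-15\right) = - 15 \cdot \frac{1}{9} \left(-6\right) \left(-5\right) \left(-15\right) = \left(-15\right) \frac{10}{3} \left(-15\right) = \left(-50\right) \left(-15\right) = 750$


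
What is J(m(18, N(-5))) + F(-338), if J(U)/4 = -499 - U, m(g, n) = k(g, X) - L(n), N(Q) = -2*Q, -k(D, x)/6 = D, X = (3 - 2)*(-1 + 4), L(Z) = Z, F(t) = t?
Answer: -1862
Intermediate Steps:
X = 3 (X = 1*3 = 3)
k(D, x) = -6*D
m(g, n) = -n - 6*g (m(g, n) = -6*g - n = -n - 6*g)
J(U) = -1996 - 4*U (J(U) = 4*(-499 - U) = -1996 - 4*U)
J(m(18, N(-5))) + F(-338) = (-1996 - 4*(-(-2)*(-5) - 6*18)) - 338 = (-1996 - 4*(-1*10 - 108)) - 338 = (-1996 - 4*(-10 - 108)) - 338 = (-1996 - 4*(-118)) - 338 = (-1996 + 472) - 338 = -1524 - 338 = -1862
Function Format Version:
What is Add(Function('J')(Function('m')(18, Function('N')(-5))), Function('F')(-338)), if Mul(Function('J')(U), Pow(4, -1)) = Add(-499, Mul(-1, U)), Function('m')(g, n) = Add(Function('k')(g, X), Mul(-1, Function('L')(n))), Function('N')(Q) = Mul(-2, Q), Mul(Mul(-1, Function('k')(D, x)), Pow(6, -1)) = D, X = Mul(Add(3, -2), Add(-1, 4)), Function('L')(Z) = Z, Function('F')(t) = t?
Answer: -1862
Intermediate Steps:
X = 3 (X = Mul(1, 3) = 3)
Function('k')(D, x) = Mul(-6, D)
Function('m')(g, n) = Add(Mul(-1, n), Mul(-6, g)) (Function('m')(g, n) = Add(Mul(-6, g), Mul(-1, n)) = Add(Mul(-1, n), Mul(-6, g)))
Function('J')(U) = Add(-1996, Mul(-4, U)) (Function('J')(U) = Mul(4, Add(-499, Mul(-1, U))) = Add(-1996, Mul(-4, U)))
Add(Function('J')(Function('m')(18, Function('N')(-5))), Function('F')(-338)) = Add(Add(-1996, Mul(-4, Add(Mul(-1, Mul(-2, -5)), Mul(-6, 18)))), -338) = Add(Add(-1996, Mul(-4, Add(Mul(-1, 10), -108))), -338) = Add(Add(-1996, Mul(-4, Add(-10, -108))), -338) = Add(Add(-1996, Mul(-4, -118)), -338) = Add(Add(-1996, 472), -338) = Add(-1524, -338) = -1862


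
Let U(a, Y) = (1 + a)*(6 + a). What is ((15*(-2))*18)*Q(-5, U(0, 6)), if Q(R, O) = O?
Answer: -3240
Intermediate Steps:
((15*(-2))*18)*Q(-5, U(0, 6)) = ((15*(-2))*18)*(6 + 0**2 + 7*0) = (-30*18)*(6 + 0 + 0) = -540*6 = -3240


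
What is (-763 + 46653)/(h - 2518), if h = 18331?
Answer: 45890/15813 ≈ 2.9020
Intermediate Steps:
(-763 + 46653)/(h - 2518) = (-763 + 46653)/(18331 - 2518) = 45890/15813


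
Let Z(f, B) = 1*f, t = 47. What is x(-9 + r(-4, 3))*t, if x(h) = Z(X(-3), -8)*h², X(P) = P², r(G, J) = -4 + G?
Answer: 122247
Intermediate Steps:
Z(f, B) = f
x(h) = 9*h² (x(h) = (-3)²*h² = 9*h²)
x(-9 + r(-4, 3))*t = (9*(-9 + (-4 - 4))²)*47 = (9*(-9 - 8)²)*47 = (9*(-17)²)*47 = (9*289)*47 = 2601*47 = 122247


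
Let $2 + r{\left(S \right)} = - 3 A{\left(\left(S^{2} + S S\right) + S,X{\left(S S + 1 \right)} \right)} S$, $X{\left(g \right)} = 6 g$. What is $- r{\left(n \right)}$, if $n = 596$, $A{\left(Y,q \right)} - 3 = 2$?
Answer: $8942$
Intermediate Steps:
$A{\left(Y,q \right)} = 5$ ($A{\left(Y,q \right)} = 3 + 2 = 5$)
$r{\left(S \right)} = -2 - 15 S$ ($r{\left(S \right)} = -2 - 3 \cdot 5 S = -2 - 15 S$)
$- r{\left(n \right)} = - (-2 - 8940) = \left(-1\right) \left(-8942\right) = 8942$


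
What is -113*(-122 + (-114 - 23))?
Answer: 29267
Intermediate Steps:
-113*(-122 + (-114 - 23)) = -113*(-122 - 137) = -113*(-259) = 29267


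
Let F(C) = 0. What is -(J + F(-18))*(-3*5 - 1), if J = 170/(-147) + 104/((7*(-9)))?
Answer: -19808/441 ≈ -44.916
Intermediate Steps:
J = -1238/441 (J = 170*(-1/147) + 104/(-63) = -170/147 + 104*(-1/63) = -170/147 - 104/63 = -1238/441 ≈ -2.8073)
-(J + F(-18))*(-3*5 - 1) = -(-1238/441 + 0)*(-3*5 - 1) = -(-1238)*(-15 - 1)/441 = -(-1238)*(-16)/441 = -1*19808/441 = -19808/441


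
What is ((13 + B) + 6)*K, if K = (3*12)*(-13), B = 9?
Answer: -13104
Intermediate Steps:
K = -468 (K = 36*(-13) = -468)
((13 + B) + 6)*K = ((13 + 9) + 6)*(-468) = (22 + 6)*(-468) = 28*(-468) = -13104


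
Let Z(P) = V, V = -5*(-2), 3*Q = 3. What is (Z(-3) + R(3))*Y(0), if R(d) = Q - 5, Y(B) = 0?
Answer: 0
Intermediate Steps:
Q = 1 (Q = (⅓)*3 = 1)
R(d) = -4 (R(d) = 1 - 5 = -4)
V = 10
Z(P) = 10
(Z(-3) + R(3))*Y(0) = (10 - 4)*0 = 6*0 = 0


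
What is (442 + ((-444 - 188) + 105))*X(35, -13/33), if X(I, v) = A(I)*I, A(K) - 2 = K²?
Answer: -3650325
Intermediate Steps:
A(K) = 2 + K²
X(I, v) = I*(2 + I²) (X(I, v) = (2 + I²)*I = I*(2 + I²))
(442 + ((-444 - 188) + 105))*X(35, -13/33) = (442 + ((-444 - 188) + 105))*(35*(2 + 35²)) = (442 + (-632 + 105))*(35*(2 + 1225)) = (442 - 527)*(35*1227) = -85*42945 = -3650325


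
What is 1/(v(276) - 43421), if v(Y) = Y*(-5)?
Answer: -1/44801 ≈ -2.2321e-5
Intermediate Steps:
v(Y) = -5*Y
1/(v(276) - 43421) = 1/(-5*276 - 43421) = 1/(-1380 - 43421) = 1/(-44801) = -1/44801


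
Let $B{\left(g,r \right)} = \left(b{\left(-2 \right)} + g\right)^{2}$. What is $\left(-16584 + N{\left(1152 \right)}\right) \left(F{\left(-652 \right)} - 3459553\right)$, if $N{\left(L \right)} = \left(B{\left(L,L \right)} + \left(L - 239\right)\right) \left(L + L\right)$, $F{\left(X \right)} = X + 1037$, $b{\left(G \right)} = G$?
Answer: $-10547442435642624$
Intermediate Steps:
$F{\left(X \right)} = 1037 + X$
$B{\left(g,r \right)} = \left(-2 + g\right)^{2}$
$N{\left(L \right)} = 2 L \left(-239 + L + \left(-2 + L\right)^{2}\right)$ ($N{\left(L \right)} = \left(\left(-2 + L\right)^{2} + \left(L - 239\right)\right) \left(L + L\right) = \left(\left(-2 + L\right)^{2} + \left(-239 + L\right)\right) 2 L = \left(-239 + L + \left(-2 + L\right)^{2}\right) 2 L = 2 L \left(-239 + L + \left(-2 + L\right)^{2}\right)$)
$\left(-16584 + N{\left(1152 \right)}\right) \left(F{\left(-652 \right)} - 3459553\right) = \left(-16584 + 2 \cdot 1152 \left(-239 + 1152 + \left(-2 + 1152\right)^{2}\right)\right) \left(\left(1037 - 652\right) - 3459553\right) = \left(-16584 + 2 \cdot 1152 \left(-239 + 1152 + 1150^{2}\right)\right) \left(385 - 3459553\right) = \left(-16584 + 2 \cdot 1152 \left(-239 + 1152 + 1322500\right)\right) \left(-3459168\right) = \left(-16584 + 2 \cdot 1152 \cdot 1323413\right) \left(-3459168\right) = \left(-16584 + 3049143552\right) \left(-3459168\right) = 3049126968 \left(-3459168\right) = -10547442435642624$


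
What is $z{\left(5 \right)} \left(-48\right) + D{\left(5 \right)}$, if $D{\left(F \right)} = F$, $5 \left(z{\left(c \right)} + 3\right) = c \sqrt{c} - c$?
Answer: $197 - 48 \sqrt{5} \approx 89.669$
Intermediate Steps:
$z{\left(c \right)} = -3 - \frac{c}{5} + \frac{c^{\frac{3}{2}}}{5}$ ($z{\left(c \right)} = -3 + \frac{c \sqrt{c} - c}{5} = -3 + \frac{c^{\frac{3}{2}} - c}{5} = -3 + \left(- \frac{c}{5} + \frac{c^{\frac{3}{2}}}{5}\right) = -3 - \frac{c}{5} + \frac{c^{\frac{3}{2}}}{5}$)
$z{\left(5 \right)} \left(-48\right) + D{\left(5 \right)} = \left(-3 - 1 + \frac{5^{\frac{3}{2}}}{5}\right) \left(-48\right) + 5 = \left(-3 - 1 + \frac{5 \sqrt{5}}{5}\right) \left(-48\right) + 5 = \left(-3 - 1 + \sqrt{5}\right) \left(-48\right) + 5 = \left(-4 + \sqrt{5}\right) \left(-48\right) + 5 = \left(192 - 48 \sqrt{5}\right) + 5 = 197 - 48 \sqrt{5}$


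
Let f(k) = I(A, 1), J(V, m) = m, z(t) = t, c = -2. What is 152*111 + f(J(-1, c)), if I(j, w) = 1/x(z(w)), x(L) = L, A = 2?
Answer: 16873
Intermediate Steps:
I(j, w) = 1/w
f(k) = 1 (f(k) = 1/1 = 1)
152*111 + f(J(-1, c)) = 152*111 + 1 = 16872 + 1 = 16873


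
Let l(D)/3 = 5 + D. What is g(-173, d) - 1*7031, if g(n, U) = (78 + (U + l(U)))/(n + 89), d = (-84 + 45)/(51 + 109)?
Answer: -7875947/1120 ≈ -7032.1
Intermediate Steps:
d = -39/160 ≈ -0.24375
l(D) = 15 + 3*D (l(D) = 3*(5 + D) = 15 + 3*D)
g(n, U) = (93 + 4*U)/(89 + n) (g(n, U) = (78 + (U + (15 + 3*U)))/(n + 89) = (78 + (15 + 4*U))/(89 + n) = (93 + 4*U)/(89 + n))
g(-173, d) - 1*7031 = (93 + 4*(-39/160))/(89 - 173) - 1*7031 = (93 - 39/40)/(-84) - 7031 = -1/84*3681/40 - 7031 = -1227/1120 - 7031 = -7875947/1120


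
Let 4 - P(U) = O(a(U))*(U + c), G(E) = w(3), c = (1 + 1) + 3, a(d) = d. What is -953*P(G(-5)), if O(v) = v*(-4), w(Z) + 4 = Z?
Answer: 11436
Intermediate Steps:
w(Z) = -4 + Z
O(v) = -4*v
c = 5 (c = 2 + 3 = 5)
G(E) = -1 (G(E) = -4 + 3 = -1)
P(U) = 4 + 4*U*(5 + U) (P(U) = 4 - (-4*U)*(U + 5) = 4 - (-4*U)*(5 + U) = 4 - (-4)*U*(5 + U) = 4 + 4*U*(5 + U))
-953*P(G(-5)) = -953*(4 + 4*(-1)**2 + 20*(-1)) = -953*(4 + 4*1 - 20) = -953*(4 + 4 - 20) = -953*(-12) = 11436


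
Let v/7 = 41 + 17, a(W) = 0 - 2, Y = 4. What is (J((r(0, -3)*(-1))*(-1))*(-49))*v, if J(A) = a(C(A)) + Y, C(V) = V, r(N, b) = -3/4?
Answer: -39788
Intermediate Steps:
r(N, b) = -¾ (r(N, b) = -3*¼ = -¾)
a(W) = -2
v = 406 (v = 7*(41 + 17) = 7*58 = 406)
J(A) = 2 (J(A) = -2 + 4 = 2)
(J((r(0, -3)*(-1))*(-1))*(-49))*v = (2*(-49))*406 = -98*406 = -39788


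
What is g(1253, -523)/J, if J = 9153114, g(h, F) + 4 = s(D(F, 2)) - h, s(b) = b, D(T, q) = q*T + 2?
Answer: -767/3051038 ≈ -0.00025139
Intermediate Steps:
D(T, q) = 2 + T*q (D(T, q) = T*q + 2 = 2 + T*q)
g(h, F) = -2 - h + 2*F (g(h, F) = -4 + ((2 + F*2) - h) = -4 + ((2 + 2*F) - h) = -4 + (2 - h + 2*F) = -2 - h + 2*F)
g(1253, -523)/J = (-2 - 1*1253 + 2*(-523))/9153114 = (-2 - 1253 - 1046)*(1/9153114) = -2301*1/9153114 = -767/3051038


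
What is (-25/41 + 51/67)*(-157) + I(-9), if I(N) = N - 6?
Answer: -106517/2747 ≈ -38.776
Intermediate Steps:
I(N) = -6 + N
(-25/41 + 51/67)*(-157) + I(-9) = (-25/41 + 51/67)*(-157) + (-6 - 9) = (-25*1/41 + 51*(1/67))*(-157) - 15 = (-25/41 + 51/67)*(-157) - 15 = (416/2747)*(-157) - 15 = -65312/2747 - 15 = -106517/2747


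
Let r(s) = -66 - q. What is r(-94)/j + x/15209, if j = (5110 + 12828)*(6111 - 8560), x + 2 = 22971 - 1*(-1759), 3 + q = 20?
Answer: 1086306308283/668133833858 ≈ 1.6259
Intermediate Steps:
q = 17 (q = -3 + 20 = 17)
x = 24728 (x = -2 + (22971 - 1*(-1759)) = -2 + (22971 + 1759) = -2 + 24730 = 24728)
r(s) = -83 (r(s) = -66 - 1*17 = -66 - 17 = -83)
j = -43930162 (j = 17938*(-2449) = -43930162)
r(-94)/j + x/15209 = -83/(-43930162) + 24728/15209 = -83*(-1/43930162) + 24728*(1/15209) = 83/43930162 + 24728/15209 = 1086306308283/668133833858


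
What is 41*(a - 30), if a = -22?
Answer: -2132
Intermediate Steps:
41*(a - 30) = 41*(-22 - 30) = 41*(-52) = -2132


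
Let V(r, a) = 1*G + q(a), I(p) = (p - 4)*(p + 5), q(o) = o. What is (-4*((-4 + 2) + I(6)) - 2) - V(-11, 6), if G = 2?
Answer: -90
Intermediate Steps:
I(p) = (-4 + p)*(5 + p)
V(r, a) = 2 + a (V(r, a) = 1*2 + a = 2 + a)
(-4*((-4 + 2) + I(6)) - 2) - V(-11, 6) = (-4*((-4 + 2) + (-20 + 6 + 6²)) - 2) - (2 + 6) = (-4*(-2 + (-20 + 6 + 36)) - 2) - 1*8 = (-4*(-2 + 22) - 2) - 8 = (-4*20 - 2) - 8 = (-80 - 2) - 8 = -82 - 8 = -90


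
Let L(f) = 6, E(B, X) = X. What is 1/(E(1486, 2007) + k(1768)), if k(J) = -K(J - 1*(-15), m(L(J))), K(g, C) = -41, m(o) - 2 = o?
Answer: 1/2048 ≈ 0.00048828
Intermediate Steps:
m(o) = 2 + o
k(J) = 41 (k(J) = -1*(-41) = 41)
1/(E(1486, 2007) + k(1768)) = 1/(2007 + 41) = 1/2048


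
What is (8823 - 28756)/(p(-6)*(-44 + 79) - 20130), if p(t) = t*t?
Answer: 19933/18870 ≈ 1.0563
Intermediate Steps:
p(t) = t**2
(8823 - 28756)/(p(-6)*(-44 + 79) - 20130) = (8823 - 28756)/((-6)**2*(-44 + 79) - 20130) = -19933/(36*35 - 20130) = -19933/(1260 - 20130) = -19933/(-18870) = -19933*(-1/18870) = 19933/18870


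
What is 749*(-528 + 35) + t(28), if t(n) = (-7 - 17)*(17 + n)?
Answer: -370337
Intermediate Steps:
t(n) = -408 - 24*n (t(n) = -24*(17 + n) = -408 - 24*n)
749*(-528 + 35) + t(28) = 749*(-528 + 35) + (-408 - 24*28) = 749*(-493) + (-408 - 672) = -369257 - 1080 = -370337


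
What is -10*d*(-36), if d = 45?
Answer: 16200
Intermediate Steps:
-10*d*(-36) = -10*45*(-36) = -450*(-36) = 16200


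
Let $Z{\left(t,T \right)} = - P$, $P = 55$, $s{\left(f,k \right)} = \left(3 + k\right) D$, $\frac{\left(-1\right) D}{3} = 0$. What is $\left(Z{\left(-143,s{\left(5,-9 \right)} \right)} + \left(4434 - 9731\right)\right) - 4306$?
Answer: $-9658$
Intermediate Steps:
$D = 0$ ($D = \left(-3\right) 0 = 0$)
$s{\left(f,k \right)} = 0$ ($s{\left(f,k \right)} = \left(3 + k\right) 0 = 0$)
$Z{\left(t,T \right)} = -55$ ($Z{\left(t,T \right)} = \left(-1\right) 55 = -55$)
$\left(Z{\left(-143,s{\left(5,-9 \right)} \right)} + \left(4434 - 9731\right)\right) - 4306 = \left(-55 + \left(4434 - 9731\right)\right) - 4306 = \left(-55 - 5297\right) - 4306 = -5352 - 4306 = -9658$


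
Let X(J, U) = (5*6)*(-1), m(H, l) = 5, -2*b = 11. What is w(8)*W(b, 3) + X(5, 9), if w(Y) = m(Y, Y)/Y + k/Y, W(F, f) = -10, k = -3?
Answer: -65/2 ≈ -32.500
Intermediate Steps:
b = -11/2 (b = -1/2*11 = -11/2 ≈ -5.5000)
X(J, U) = -30 (X(J, U) = 30*(-1) = -30)
w(Y) = 2/Y (w(Y) = 5/Y - 3/Y = 2/Y)
w(8)*W(b, 3) + X(5, 9) = (2/8)*(-10) - 30 = (2*(1/8))*(-10) - 30 = (1/4)*(-10) - 30 = -5/2 - 30 = -65/2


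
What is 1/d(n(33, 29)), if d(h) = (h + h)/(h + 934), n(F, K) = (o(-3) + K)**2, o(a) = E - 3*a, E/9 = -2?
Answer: 667/400 ≈ 1.6675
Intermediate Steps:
E = -18 (E = 9*(-2) = -18)
o(a) = -18 - 3*a
n(F, K) = (-9 + K)**2 (n(F, K) = ((-18 - 3*(-3)) + K)**2 = ((-18 + 9) + K)**2 = (-9 + K)**2)
d(h) = 2*h/(934 + h) (d(h) = (2*h)/(934 + h) = 2*h/(934 + h))
1/d(n(33, 29)) = 1/(2*(-9 + 29)**2/(934 + (-9 + 29)**2)) = 1/(2*20**2/(934 + 20**2)) = 1/(2*400/(934 + 400)) = 1/(2*400/1334) = 1/(2*400*(1/1334)) = 1/(400/667) = 667/400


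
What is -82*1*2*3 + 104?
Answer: -388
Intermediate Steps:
-82*1*2*3 + 104 = -164*3 + 104 = -82*6 + 104 = -492 + 104 = -388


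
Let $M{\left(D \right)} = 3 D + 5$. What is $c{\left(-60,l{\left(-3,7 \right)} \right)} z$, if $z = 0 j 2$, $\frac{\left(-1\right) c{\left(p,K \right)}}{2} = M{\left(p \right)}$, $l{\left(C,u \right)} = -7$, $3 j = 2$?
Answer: $0$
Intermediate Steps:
$j = \frac{2}{3}$ ($j = \frac{1}{3} \cdot 2 = \frac{2}{3} \approx 0.66667$)
$M{\left(D \right)} = 5 + 3 D$
$c{\left(p,K \right)} = -10 - 6 p$ ($c{\left(p,K \right)} = - 2 \left(5 + 3 p\right) = -10 - 6 p$)
$z = 0$ ($z = 0 \cdot \frac{2}{3} \cdot 2 = 0 \cdot 2 = 0$)
$c{\left(-60,l{\left(-3,7 \right)} \right)} z = \left(-10 - -360\right) 0 = \left(-10 + 360\right) 0 = 350 \cdot 0 = 0$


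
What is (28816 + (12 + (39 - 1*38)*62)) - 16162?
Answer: 12728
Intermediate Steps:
(28816 + (12 + (39 - 1*38)*62)) - 16162 = (28816 + (12 + (39 - 38)*62)) - 16162 = (28816 + (12 + 1*62)) - 16162 = (28816 + (12 + 62)) - 16162 = (28816 + 74) - 16162 = 28890 - 16162 = 12728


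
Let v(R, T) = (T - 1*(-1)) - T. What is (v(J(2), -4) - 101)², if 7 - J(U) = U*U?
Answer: 10000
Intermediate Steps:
J(U) = 7 - U² (J(U) = 7 - U*U = 7 - U²)
v(R, T) = 1 (v(R, T) = (T + 1) - T = (1 + T) - T = 1)
(v(J(2), -4) - 101)² = (1 - 101)² = (-100)² = 10000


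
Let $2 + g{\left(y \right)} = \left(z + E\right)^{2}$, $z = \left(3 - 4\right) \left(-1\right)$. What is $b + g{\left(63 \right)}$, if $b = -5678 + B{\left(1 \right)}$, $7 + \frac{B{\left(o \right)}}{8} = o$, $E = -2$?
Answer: $-5727$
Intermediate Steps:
$B{\left(o \right)} = -56 + 8 o$
$z = 1$ ($z = \left(-1\right) \left(-1\right) = 1$)
$g{\left(y \right)} = -1$ ($g{\left(y \right)} = -2 + \left(1 - 2\right)^{2} = -2 + \left(-1\right)^{2} = -2 + 1 = -1$)
$b = -5726$ ($b = -5678 + \left(-56 + 8 \cdot 1\right) = -5678 + \left(-56 + 8\right) = -5678 - 48 = -5726$)
$b + g{\left(63 \right)} = -5726 - 1 = -5727$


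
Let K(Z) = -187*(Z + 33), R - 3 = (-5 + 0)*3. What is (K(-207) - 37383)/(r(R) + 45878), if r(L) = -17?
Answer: -1615/15287 ≈ -0.10565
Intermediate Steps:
R = -12 (R = 3 + (-5 + 0)*3 = 3 - 5*3 = 3 - 15 = -12)
K(Z) = -6171 - 187*Z (K(Z) = -187*(33 + Z) = -6171 - 187*Z)
(K(-207) - 37383)/(r(R) + 45878) = ((-6171 - 187*(-207)) - 37383)/(-17 + 45878) = ((-6171 + 38709) - 37383)/45861 = (32538 - 37383)*(1/45861) = -4845*1/45861 = -1615/15287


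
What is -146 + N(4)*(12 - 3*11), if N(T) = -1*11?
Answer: 85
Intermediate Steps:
N(T) = -11
-146 + N(4)*(12 - 3*11) = -146 - 11*(12 - 3*11) = -146 - 11*(12 - 33) = -146 - 11*(-21) = -146 + 231 = 85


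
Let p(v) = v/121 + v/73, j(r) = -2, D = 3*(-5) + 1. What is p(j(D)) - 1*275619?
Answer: -2434543015/8833 ≈ -2.7562e+5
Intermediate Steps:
D = -14 (D = -15 + 1 = -14)
p(v) = 194*v/8833 (p(v) = v*(1/121) + v*(1/73) = v/121 + v/73 = 194*v/8833)
p(j(D)) - 1*275619 = (194/8833)*(-2) - 1*275619 = -388/8833 - 275619 = -2434543015/8833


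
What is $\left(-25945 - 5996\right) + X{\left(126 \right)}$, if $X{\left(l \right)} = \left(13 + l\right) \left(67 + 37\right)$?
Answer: $-17485$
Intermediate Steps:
$X{\left(l \right)} = 1352 + 104 l$ ($X{\left(l \right)} = \left(13 + l\right) 104 = 1352 + 104 l$)
$\left(-25945 - 5996\right) + X{\left(126 \right)} = \left(-25945 - 5996\right) + \left(1352 + 104 \cdot 126\right) = -31941 + \left(1352 + 13104\right) = -31941 + 14456 = -17485$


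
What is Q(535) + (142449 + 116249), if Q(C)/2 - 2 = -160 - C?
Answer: 257312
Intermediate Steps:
Q(C) = -316 - 2*C (Q(C) = 4 + 2*(-160 - C) = 4 + (-320 - 2*C) = -316 - 2*C)
Q(535) + (142449 + 116249) = (-316 - 2*535) + (142449 + 116249) = (-316 - 1070) + 258698 = -1386 + 258698 = 257312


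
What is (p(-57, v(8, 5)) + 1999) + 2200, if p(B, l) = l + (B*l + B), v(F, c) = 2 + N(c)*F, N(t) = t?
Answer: 1790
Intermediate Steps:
v(F, c) = 2 + F*c (v(F, c) = 2 + c*F = 2 + F*c)
p(B, l) = B + l + B*l (p(B, l) = l + (B + B*l) = B + l + B*l)
(p(-57, v(8, 5)) + 1999) + 2200 = ((-57 + (2 + 8*5) - 57*(2 + 8*5)) + 1999) + 2200 = ((-57 + (2 + 40) - 57*(2 + 40)) + 1999) + 2200 = ((-57 + 42 - 57*42) + 1999) + 2200 = ((-57 + 42 - 2394) + 1999) + 2200 = (-2409 + 1999) + 2200 = -410 + 2200 = 1790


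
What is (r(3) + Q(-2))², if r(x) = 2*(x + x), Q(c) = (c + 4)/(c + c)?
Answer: 529/4 ≈ 132.25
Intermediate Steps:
Q(c) = (4 + c)/(2*c) (Q(c) = (4 + c)/((2*c)) = (4 + c)*(1/(2*c)) = (4 + c)/(2*c))
r(x) = 4*x (r(x) = 2*(2*x) = 4*x)
(r(3) + Q(-2))² = (4*3 + (½)*(4 - 2)/(-2))² = (12 + (½)*(-½)*2)² = (12 - ½)² = (23/2)² = 529/4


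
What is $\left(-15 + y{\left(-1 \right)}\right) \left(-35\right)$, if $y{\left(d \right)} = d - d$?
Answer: $525$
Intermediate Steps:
$y{\left(d \right)} = 0$
$\left(-15 + y{\left(-1 \right)}\right) \left(-35\right) = \left(-15 + 0\right) \left(-35\right) = \left(-15\right) \left(-35\right) = 525$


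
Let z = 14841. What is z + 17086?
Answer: 31927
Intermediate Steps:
z + 17086 = 14841 + 17086 = 31927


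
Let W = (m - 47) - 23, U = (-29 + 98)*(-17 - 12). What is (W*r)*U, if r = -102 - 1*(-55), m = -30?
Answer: -9404700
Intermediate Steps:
U = -2001 (U = 69*(-29) = -2001)
r = -47 (r = -102 + 55 = -47)
W = -100 (W = (-30 - 47) - 23 = -77 - 23 = -100)
(W*r)*U = -100*(-47)*(-2001) = 4700*(-2001) = -9404700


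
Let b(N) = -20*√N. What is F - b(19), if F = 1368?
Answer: 1368 + 20*√19 ≈ 1455.2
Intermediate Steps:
F - b(19) = 1368 - (-20)*√19 = 1368 + 20*√19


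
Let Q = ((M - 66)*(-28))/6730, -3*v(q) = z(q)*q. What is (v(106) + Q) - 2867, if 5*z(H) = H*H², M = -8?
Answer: -16998727733/2019 ≈ -8.4194e+6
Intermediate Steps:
z(H) = H³/5 (z(H) = (H*H²)/5 = H³/5)
v(q) = -q⁴/15 (v(q) = -q³/5*q/3 = -q⁴/15)
Q = 1036/3365 (Q = ((-8 - 66)*(-28))/6730 = -74*(-28)*(1/6730) = 2072*(1/6730) = 1036/3365 ≈ 0.30788)
(v(106) + Q) - 2867 = (-1/15*106⁴ + 1036/3365) - 2867 = (-1/15*126247696 + 1036/3365) - 2867 = (-126247696/15 + 1036/3365) - 2867 = -16992939260/2019 - 2867 = -16998727733/2019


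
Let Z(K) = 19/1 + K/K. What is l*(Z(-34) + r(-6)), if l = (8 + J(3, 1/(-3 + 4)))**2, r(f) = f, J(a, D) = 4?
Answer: 2016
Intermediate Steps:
Z(K) = 20 (Z(K) = 19*1 + 1 = 19 + 1 = 20)
l = 144 (l = (8 + 4)**2 = 12**2 = 144)
l*(Z(-34) + r(-6)) = 144*(20 - 6) = 144*14 = 2016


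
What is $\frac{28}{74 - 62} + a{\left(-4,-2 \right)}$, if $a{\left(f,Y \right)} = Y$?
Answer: $\frac{1}{3} \approx 0.33333$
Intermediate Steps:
$\frac{28}{74 - 62} + a{\left(-4,-2 \right)} = \frac{28}{74 - 62} - 2 = \frac{28}{12} - 2 = 28 \cdot \frac{1}{12} - 2 = \frac{7}{3} - 2 = \frac{1}{3}$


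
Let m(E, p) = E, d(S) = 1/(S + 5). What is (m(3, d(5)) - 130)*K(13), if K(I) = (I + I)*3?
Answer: -9906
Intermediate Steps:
d(S) = 1/(5 + S)
K(I) = 6*I (K(I) = (2*I)*3 = 6*I)
(m(3, d(5)) - 130)*K(13) = (3 - 130)*(6*13) = -127*78 = -9906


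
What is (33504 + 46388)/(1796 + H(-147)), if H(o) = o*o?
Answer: 79892/23405 ≈ 3.4135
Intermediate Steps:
H(o) = o**2
(33504 + 46388)/(1796 + H(-147)) = (33504 + 46388)/(1796 + (-147)**2) = 79892/(1796 + 21609) = 79892/23405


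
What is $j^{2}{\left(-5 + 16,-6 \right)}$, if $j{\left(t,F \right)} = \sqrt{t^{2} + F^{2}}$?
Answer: $157$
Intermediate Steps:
$j{\left(t,F \right)} = \sqrt{F^{2} + t^{2}}$
$j^{2}{\left(-5 + 16,-6 \right)} = \left(\sqrt{\left(-6\right)^{2} + \left(-5 + 16\right)^{2}}\right)^{2} = \left(\sqrt{36 + 11^{2}}\right)^{2} = \left(\sqrt{36 + 121}\right)^{2} = \left(\sqrt{157}\right)^{2} = 157$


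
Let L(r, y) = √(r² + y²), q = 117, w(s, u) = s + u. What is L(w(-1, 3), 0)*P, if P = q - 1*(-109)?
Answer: 452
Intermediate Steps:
P = 226 (P = 117 - 1*(-109) = 117 + 109 = 226)
L(w(-1, 3), 0)*P = √((-1 + 3)² + 0²)*226 = √(2² + 0)*226 = √(4 + 0)*226 = √4*226 = 2*226 = 452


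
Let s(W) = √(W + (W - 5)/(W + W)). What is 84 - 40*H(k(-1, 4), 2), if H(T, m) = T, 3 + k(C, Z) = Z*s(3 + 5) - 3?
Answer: 324 - 40*√131 ≈ -133.82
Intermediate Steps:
s(W) = √(W + (-5 + W)/(2*W)) (s(W) = √(W + (-5 + W)/((2*W))) = √(W + (-5 + W)*(1/(2*W))) = √(W + (-5 + W)/(2*W)))
k(C, Z) = -6 + Z*√131/4 (k(C, Z) = -3 + (Z*(√(2 - 10/(3 + 5) + 4*(3 + 5))/2) - 3) = -3 + (Z*(√(2 - 10/8 + 4*8)/2) - 3) = -3 + (Z*(√(2 - 10*⅛ + 32)/2) - 3) = -3 + (Z*(√(2 - 5/4 + 32)/2) - 3) = -3 + (Z*(√(131/4)/2) - 3) = -3 + (Z*((√131/2)/2) - 3) = -3 + (Z*(√131/4) - 3) = -3 + (Z*√131/4 - 3) = -3 + (-3 + Z*√131/4) = -6 + Z*√131/4)
84 - 40*H(k(-1, 4), 2) = 84 - 40*(-6 + (¼)*4*√131) = 84 - 40*(-6 + √131) = 84 + (240 - 40*√131) = 324 - 40*√131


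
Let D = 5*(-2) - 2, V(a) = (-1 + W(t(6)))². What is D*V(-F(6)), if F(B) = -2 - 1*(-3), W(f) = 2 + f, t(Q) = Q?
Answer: -588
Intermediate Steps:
F(B) = 1 (F(B) = -2 + 3 = 1)
V(a) = 49 (V(a) = (-1 + (2 + 6))² = (-1 + 8)² = 7² = 49)
D = -12 (D = -10 - 2 = -12)
D*V(-F(6)) = -12*49 = -588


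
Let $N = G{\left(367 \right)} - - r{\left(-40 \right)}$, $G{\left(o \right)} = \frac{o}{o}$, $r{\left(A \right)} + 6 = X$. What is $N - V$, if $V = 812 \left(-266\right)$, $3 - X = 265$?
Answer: $215725$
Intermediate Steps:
$X = -262$ ($X = 3 - 265 = -262$)
$r{\left(A \right)} = -268$ ($r{\left(A \right)} = -6 - 262 = -268$)
$G{\left(o \right)} = 1$
$N = -267$ ($N = 1 - \left(-1\right) \left(-268\right) = 1 - 268 = -267$)
$V = -215992$
$N - V = -267 - -215992 = -267 + 215992 = 215725$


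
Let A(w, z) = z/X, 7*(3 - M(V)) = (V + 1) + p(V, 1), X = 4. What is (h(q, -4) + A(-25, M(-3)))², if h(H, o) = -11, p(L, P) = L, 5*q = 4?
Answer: 19881/196 ≈ 101.43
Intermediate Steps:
q = ⅘ (q = (⅕)*4 = ⅘ ≈ 0.80000)
M(V) = 20/7 - 2*V/7 (M(V) = 3 - ((V + 1) + V)/7 = 3 - ((1 + V) + V)/7 = 3 - (1 + 2*V)/7 = 3 + (-⅐ - 2*V/7) = 20/7 - 2*V/7)
A(w, z) = z/4
(h(q, -4) + A(-25, M(-3)))² = (-11 + (20/7 - 2/7*(-3))/4)² = (-11 + (20/7 + 6/7)/4)² = (-11 + (¼)*(26/7))² = (-11 + 13/14)² = (-141/14)² = 19881/196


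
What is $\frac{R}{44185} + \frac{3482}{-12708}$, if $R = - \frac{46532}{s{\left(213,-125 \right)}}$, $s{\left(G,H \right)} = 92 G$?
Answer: $- \frac{125644935499}{458467183170} \approx -0.27405$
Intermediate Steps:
$R = - \frac{11633}{4899}$ ($R = - \frac{46532}{92 \cdot 213} = - \frac{46532}{19596} = \left(-46532\right) \frac{1}{19596} = - \frac{11633}{4899} \approx -2.3746$)
$\frac{R}{44185} + \frac{3482}{-12708} = - \frac{11633}{4899 \cdot 44185} + \frac{3482}{-12708} = \left(- \frac{11633}{4899}\right) \frac{1}{44185} + 3482 \left(- \frac{1}{12708}\right) = - \frac{11633}{216462315} - \frac{1741}{6354} = - \frac{125644935499}{458467183170}$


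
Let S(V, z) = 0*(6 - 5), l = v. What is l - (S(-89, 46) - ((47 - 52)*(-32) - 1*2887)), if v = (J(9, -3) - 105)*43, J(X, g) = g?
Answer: -7371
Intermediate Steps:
v = -4644 (v = (-3 - 105)*43 = -108*43 = -4644)
l = -4644
S(V, z) = 0 (S(V, z) = 0*1 = 0)
l - (S(-89, 46) - ((47 - 52)*(-32) - 1*2887)) = -4644 - (0 - ((47 - 52)*(-32) - 1*2887)) = -4644 - (0 - (-5*(-32) - 2887)) = -4644 - (0 - (160 - 2887)) = -4644 - (0 - 1*(-2727)) = -4644 - (0 + 2727) = -4644 - 1*2727 = -4644 - 2727 = -7371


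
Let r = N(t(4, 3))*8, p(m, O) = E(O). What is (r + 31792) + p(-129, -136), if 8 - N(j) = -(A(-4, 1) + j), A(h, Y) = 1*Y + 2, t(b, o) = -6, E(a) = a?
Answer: 31696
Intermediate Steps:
p(m, O) = O
A(h, Y) = 2 + Y (A(h, Y) = Y + 2 = 2 + Y)
N(j) = 11 + j (N(j) = 8 - (-1)*((2 + 1) + j) = 8 - (-1)*(3 + j) = 8 - (-3 - j) = 8 + (3 + j) = 11 + j)
r = 40 (r = (11 - 6)*8 = 5*8 = 40)
(r + 31792) + p(-129, -136) = (40 + 31792) - 136 = 31832 - 136 = 31696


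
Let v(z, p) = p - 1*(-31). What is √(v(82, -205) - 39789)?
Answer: I*√39963 ≈ 199.91*I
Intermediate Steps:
v(z, p) = 31 + p (v(z, p) = p + 31 = 31 + p)
√(v(82, -205) - 39789) = √((31 - 205) - 39789) = √(-174 - 39789) = √(-39963) = I*√39963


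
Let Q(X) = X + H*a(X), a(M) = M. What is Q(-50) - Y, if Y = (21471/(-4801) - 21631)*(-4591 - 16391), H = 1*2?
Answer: -2179440967914/4801 ≈ -4.5396e+8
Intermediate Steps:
H = 2
Q(X) = 3*X (Q(X) = X + 2*X = 3*X)
Y = 2179440247764/4801 (Y = (21471*(-1/4801) - 21631)*(-20982) = (-21471/4801 - 21631)*(-20982) = -103871902/4801*(-20982) = 2179440247764/4801 ≈ 4.5396e+8)
Q(-50) - Y = 3*(-50) - 1*2179440247764/4801 = -150 - 2179440247764/4801 = -2179440967914/4801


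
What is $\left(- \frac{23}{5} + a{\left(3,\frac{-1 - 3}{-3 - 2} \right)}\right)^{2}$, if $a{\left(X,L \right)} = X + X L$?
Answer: $\frac{16}{25} \approx 0.64$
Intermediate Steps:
$a{\left(X,L \right)} = X + L X$
$\left(- \frac{23}{5} + a{\left(3,\frac{-1 - 3}{-3 - 2} \right)}\right)^{2} = \left(- \frac{23}{5} + 3 \left(1 + \frac{-1 - 3}{-3 - 2}\right)\right)^{2} = \left(\left(-23\right) \frac{1}{5} + 3 \left(1 - \frac{4}{-5}\right)\right)^{2} = \left(- \frac{23}{5} + 3 \left(1 - - \frac{4}{5}\right)\right)^{2} = \left(- \frac{23}{5} + 3 \left(1 + \frac{4}{5}\right)\right)^{2} = \left(- \frac{23}{5} + 3 \cdot \frac{9}{5}\right)^{2} = \left(- \frac{23}{5} + \frac{27}{5}\right)^{2} = \left(\frac{4}{5}\right)^{2} = \frac{16}{25}$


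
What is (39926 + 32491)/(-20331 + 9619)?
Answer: -72417/10712 ≈ -6.7604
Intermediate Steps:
(39926 + 32491)/(-20331 + 9619) = 72417/(-10712) = 72417*(-1/10712) = -72417/10712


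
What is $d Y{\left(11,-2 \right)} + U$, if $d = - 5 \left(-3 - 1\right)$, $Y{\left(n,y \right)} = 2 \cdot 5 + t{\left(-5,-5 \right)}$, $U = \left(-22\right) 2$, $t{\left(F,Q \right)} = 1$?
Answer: $176$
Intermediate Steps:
$U = -44$
$Y{\left(n,y \right)} = 11$ ($Y{\left(n,y \right)} = 2 \cdot 5 + 1 = 10 + 1 = 11$)
$d = 20$ ($d = \left(-5\right) \left(-4\right) = 20$)
$d Y{\left(11,-2 \right)} + U = 20 \cdot 11 - 44 = 220 - 44 = 176$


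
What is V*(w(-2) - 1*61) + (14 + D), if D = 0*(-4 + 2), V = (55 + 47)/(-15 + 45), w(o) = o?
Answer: -1001/5 ≈ -200.20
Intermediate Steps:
V = 17/5 (V = 102/30 = 102*(1/30) = 17/5 ≈ 3.4000)
D = 0 (D = 0*(-2) = 0)
V*(w(-2) - 1*61) + (14 + D) = 17*(-2 - 1*61)/5 + (14 + 0) = 17*(-2 - 61)/5 + 14 = (17/5)*(-63) + 14 = -1071/5 + 14 = -1001/5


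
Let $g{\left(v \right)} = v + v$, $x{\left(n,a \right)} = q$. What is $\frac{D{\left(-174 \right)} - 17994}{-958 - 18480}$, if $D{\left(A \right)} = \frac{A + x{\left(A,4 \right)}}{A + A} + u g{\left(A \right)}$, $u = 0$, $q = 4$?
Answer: $\frac{3130871}{3382212} \approx 0.92569$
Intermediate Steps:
$x{\left(n,a \right)} = 4$
$g{\left(v \right)} = 2 v$
$D{\left(A \right)} = \frac{4 + A}{2 A}$ ($D{\left(A \right)} = \frac{A + 4}{A + A} + 0 \cdot 2 A = \frac{4 + A}{2 A} + 0 = \frac{4 + A}{2 A}$)
$\frac{D{\left(-174 \right)} - 17994}{-958 - 18480} = \frac{\frac{4 - 174}{2 \left(-174\right)} - 17994}{-958 - 18480} = \frac{\frac{1}{2} \left(- \frac{1}{174}\right) \left(-170\right) - 17994}{-19438} = \left(\frac{85}{174} - 17994\right) \left(- \frac{1}{19438}\right) = \left(- \frac{3130871}{174}\right) \left(- \frac{1}{19438}\right) = \frac{3130871}{3382212}$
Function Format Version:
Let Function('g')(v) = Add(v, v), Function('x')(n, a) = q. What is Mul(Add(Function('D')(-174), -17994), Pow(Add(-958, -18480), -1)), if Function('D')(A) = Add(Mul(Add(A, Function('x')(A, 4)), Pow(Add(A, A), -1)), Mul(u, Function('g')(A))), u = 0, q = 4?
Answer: Rational(3130871, 3382212) ≈ 0.92569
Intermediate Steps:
Function('x')(n, a) = 4
Function('g')(v) = Mul(2, v)
Function('D')(A) = Mul(Rational(1, 2), Pow(A, -1), Add(4, A)) (Function('D')(A) = Add(Mul(Add(A, 4), Pow(Add(A, A), -1)), Mul(0, Mul(2, A))) = Add(Mul(Add(4, A), Pow(Mul(2, A), -1)), 0) = Add(Mul(Add(4, A), Mul(Rational(1, 2), Pow(A, -1))), 0) = Add(Mul(Rational(1, 2), Pow(A, -1), Add(4, A)), 0) = Mul(Rational(1, 2), Pow(A, -1), Add(4, A)))
Mul(Add(Function('D')(-174), -17994), Pow(Add(-958, -18480), -1)) = Mul(Add(Mul(Rational(1, 2), Pow(-174, -1), Add(4, -174)), -17994), Pow(Add(-958, -18480), -1)) = Mul(Add(Mul(Rational(1, 2), Rational(-1, 174), -170), -17994), Pow(-19438, -1)) = Mul(Add(Rational(85, 174), -17994), Rational(-1, 19438)) = Mul(Rational(-3130871, 174), Rational(-1, 19438)) = Rational(3130871, 3382212)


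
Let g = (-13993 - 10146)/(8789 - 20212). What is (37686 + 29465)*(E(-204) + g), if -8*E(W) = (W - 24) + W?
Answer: 43042515131/11423 ≈ 3.7681e+6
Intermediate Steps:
E(W) = 3 - W/4 (E(W) = -((W - 24) + W)/8 = -((-24 + W) + W)/8 = -(-24 + 2*W)/8 = 3 - W/4)
g = 24139/11423 (g = -24139/(-11423) = -24139*(-1/11423) = 24139/11423 ≈ 2.1132)
(37686 + 29465)*(E(-204) + g) = (37686 + 29465)*((3 - 1/4*(-204)) + 24139/11423) = 67151*((3 + 51) + 24139/11423) = 67151*(54 + 24139/11423) = 67151*(640981/11423) = 43042515131/11423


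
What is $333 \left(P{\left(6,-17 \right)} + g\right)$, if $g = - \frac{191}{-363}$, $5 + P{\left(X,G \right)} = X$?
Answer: $\frac{61494}{121} \approx 508.21$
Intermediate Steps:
$P{\left(X,G \right)} = -5 + X$
$g = \frac{191}{363}$ ($g = \left(-191\right) \left(- \frac{1}{363}\right) = \frac{191}{363} \approx 0.52617$)
$333 \left(P{\left(6,-17 \right)} + g\right) = 333 \left(\left(-5 + 6\right) + \frac{191}{363}\right) = 333 \left(1 + \frac{191}{363}\right) = 333 \cdot \frac{554}{363} = \frac{61494}{121}$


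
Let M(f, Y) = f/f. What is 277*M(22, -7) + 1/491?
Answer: 136008/491 ≈ 277.00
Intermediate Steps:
M(f, Y) = 1
277*M(22, -7) + 1/491 = 277*1 + 1/491 = 277 + 1/491 = 136008/491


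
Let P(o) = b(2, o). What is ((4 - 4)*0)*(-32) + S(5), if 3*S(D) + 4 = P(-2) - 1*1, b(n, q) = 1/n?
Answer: -3/2 ≈ -1.5000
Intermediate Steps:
P(o) = ½ (P(o) = 1/2 = ½)
S(D) = -3/2 (S(D) = -4/3 + (½ - 1*1)/3 = -4/3 + (½ - 1)/3 = -4/3 + (⅓)*(-½) = -4/3 - ⅙ = -3/2)
((4 - 4)*0)*(-32) + S(5) = ((4 - 4)*0)*(-32) - 3/2 = (0*0)*(-32) - 3/2 = 0*(-32) - 3/2 = 0 - 3/2 = -3/2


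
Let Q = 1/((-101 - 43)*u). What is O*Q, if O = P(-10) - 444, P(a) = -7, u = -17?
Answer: -451/2448 ≈ -0.18423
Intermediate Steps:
Q = 1/2448 (Q = 1/(-101 - 43*(-17)) = -1/17/(-144) = -1/144*(-1/17) = 1/2448 ≈ 0.00040850)
O = -451 (O = -7 - 444 = -451)
O*Q = -451*1/2448 = -451/2448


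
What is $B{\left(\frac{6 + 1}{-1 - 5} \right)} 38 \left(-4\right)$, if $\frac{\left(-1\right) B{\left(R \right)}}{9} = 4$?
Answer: $5472$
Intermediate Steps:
$B{\left(R \right)} = -36$ ($B{\left(R \right)} = \left(-9\right) 4 = -36$)
$B{\left(\frac{6 + 1}{-1 - 5} \right)} 38 \left(-4\right) = \left(-36\right) 38 \left(-4\right) = \left(-1368\right) \left(-4\right) = 5472$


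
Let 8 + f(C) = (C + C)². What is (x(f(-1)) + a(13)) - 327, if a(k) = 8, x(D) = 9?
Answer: -310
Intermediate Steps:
f(C) = -8 + 4*C² (f(C) = -8 + (C + C)² = -8 + (2*C)² = -8 + 4*C²)
(x(f(-1)) + a(13)) - 327 = (9 + 8) - 327 = 17 - 327 = -310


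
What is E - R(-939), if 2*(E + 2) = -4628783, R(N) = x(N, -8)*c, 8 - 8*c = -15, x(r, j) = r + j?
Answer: -18493367/8 ≈ -2.3117e+6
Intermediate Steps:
x(r, j) = j + r
c = 23/8 (c = 1 - 1/8*(-15) = 1 + 15/8 = 23/8 ≈ 2.8750)
R(N) = -23 + 23*N/8 (R(N) = (-8 + N)*(23/8) = -23 + 23*N/8)
E = -4628787/2 (E = -2 + (1/2)*(-4628783) = -2 - 4628783/2 = -4628787/2 ≈ -2.3144e+6)
E - R(-939) = -4628787/2 - (-23 + (23/8)*(-939)) = -4628787/2 - (-23 - 21597/8) = -4628787/2 - 1*(-21781/8) = -4628787/2 + 21781/8 = -18493367/8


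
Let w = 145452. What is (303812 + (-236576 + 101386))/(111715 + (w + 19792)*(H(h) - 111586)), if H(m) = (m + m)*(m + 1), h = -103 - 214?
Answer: 168622/14666838667 ≈ 1.1497e-5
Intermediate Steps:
h = -317
H(m) = 2*m*(1 + m) (H(m) = (2*m)*(1 + m) = 2*m*(1 + m))
(303812 + (-236576 + 101386))/(111715 + (w + 19792)*(H(h) - 111586)) = (303812 + (-236576 + 101386))/(111715 + (145452 + 19792)*(2*(-317)*(1 - 317) - 111586)) = (303812 - 135190)/(111715 + 165244*(2*(-317)*(-316) - 111586)) = 168622/(111715 + 165244*(200344 - 111586)) = 168622/(111715 + 165244*88758) = 168622/(111715 + 14666726952) = 168622/14666838667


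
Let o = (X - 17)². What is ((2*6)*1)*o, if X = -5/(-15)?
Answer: 10000/3 ≈ 3333.3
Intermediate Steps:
X = ⅓ (X = -5*(-1/15) = ⅓ ≈ 0.33333)
o = 2500/9 (o = (⅓ - 17)² = (-50/3)² = 2500/9 ≈ 277.78)
((2*6)*1)*o = ((2*6)*1)*(2500/9) = (12*1)*(2500/9) = 12*(2500/9) = 10000/3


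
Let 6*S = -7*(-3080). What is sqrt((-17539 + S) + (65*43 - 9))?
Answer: I*sqrt(100437)/3 ≈ 105.64*I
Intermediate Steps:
S = 10780/3 (S = (-7*(-3080))/6 = (1/6)*21560 = 10780/3 ≈ 3593.3)
sqrt((-17539 + S) + (65*43 - 9)) = sqrt((-17539 + 10780/3) + (65*43 - 9)) = sqrt(-41837/3 + (2795 - 9)) = sqrt(-41837/3 + 2786) = sqrt(-33479/3) = I*sqrt(100437)/3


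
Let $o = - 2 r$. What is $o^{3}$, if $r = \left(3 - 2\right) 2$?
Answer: $-64$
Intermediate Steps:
$r = 2$ ($r = 1 \cdot 2 = 2$)
$o = -4$ ($o = \left(-2\right) 2 = -4$)
$o^{3} = \left(-4\right)^{3} = -64$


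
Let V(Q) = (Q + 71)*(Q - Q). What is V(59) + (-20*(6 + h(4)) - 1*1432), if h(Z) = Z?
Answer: -1632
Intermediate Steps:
V(Q) = 0 (V(Q) = (71 + Q)*0 = 0)
V(59) + (-20*(6 + h(4)) - 1*1432) = 0 + (-20*(6 + 4) - 1*1432) = 0 + (-20*10 - 1432) = 0 + (-200 - 1432) = 0 - 1632 = -1632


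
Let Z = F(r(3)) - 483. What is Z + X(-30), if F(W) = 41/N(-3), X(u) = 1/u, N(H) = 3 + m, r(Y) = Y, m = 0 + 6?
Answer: -43063/90 ≈ -478.48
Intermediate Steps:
m = 6
N(H) = 9 (N(H) = 3 + 6 = 9)
F(W) = 41/9
Z = -4306/9 (Z = 41/9 - 483 = -4306/9 ≈ -478.44)
Z + X(-30) = -4306/9 + 1/(-30) = -4306/9 - 1/30 = -43063/90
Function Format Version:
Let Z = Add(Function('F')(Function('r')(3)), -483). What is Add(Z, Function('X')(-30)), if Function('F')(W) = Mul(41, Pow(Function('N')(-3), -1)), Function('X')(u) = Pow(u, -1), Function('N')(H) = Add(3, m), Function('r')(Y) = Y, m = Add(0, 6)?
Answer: Rational(-43063, 90) ≈ -478.48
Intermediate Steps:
m = 6
Function('N')(H) = 9 (Function('N')(H) = Add(3, 6) = 9)
Function('F')(W) = Rational(41, 9) (Function('F')(W) = Mul(41, Pow(9, -1)) = Mul(41, Rational(1, 9)) = Rational(41, 9))
Z = Rational(-4306, 9) (Z = Add(Rational(41, 9), -483) = Rational(-4306, 9) ≈ -478.44)
Add(Z, Function('X')(-30)) = Add(Rational(-4306, 9), Pow(-30, -1)) = Add(Rational(-4306, 9), Rational(-1, 30)) = Rational(-43063, 90)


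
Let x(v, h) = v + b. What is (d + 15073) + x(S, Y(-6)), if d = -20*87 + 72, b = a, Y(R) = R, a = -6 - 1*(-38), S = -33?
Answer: 13404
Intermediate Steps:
a = 32 (a = -6 + 38 = 32)
b = 32
x(v, h) = 32 + v (x(v, h) = v + 32 = 32 + v)
d = -1668 (d = -1740 + 72 = -1668)
(d + 15073) + x(S, Y(-6)) = (-1668 + 15073) + (32 - 33) = 13405 - 1 = 13404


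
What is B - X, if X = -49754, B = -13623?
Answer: 36131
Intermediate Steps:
B - X = -13623 - 1*(-49754) = -13623 + 49754 = 36131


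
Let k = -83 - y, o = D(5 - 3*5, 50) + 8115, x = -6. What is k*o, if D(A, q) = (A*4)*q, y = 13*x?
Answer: -30575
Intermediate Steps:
y = -78 (y = 13*(-6) = -78)
D(A, q) = 4*A*q (D(A, q) = (4*A)*q = 4*A*q)
o = 6115 (o = 4*(5 - 3*5)*50 + 8115 = 4*(5 - 15)*50 + 8115 = 4*(-10)*50 + 8115 = -2000 + 8115 = 6115)
k = -5 (k = -83 - 1*(-78) = -83 + 78 = -5)
k*o = -5*6115 = -30575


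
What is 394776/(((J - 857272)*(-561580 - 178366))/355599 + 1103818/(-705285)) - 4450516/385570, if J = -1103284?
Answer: -125428252809835667476918/10958333009922209106985 ≈ -11.446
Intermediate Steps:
394776/(((J - 857272)*(-561580 - 178366))/355599 + 1103818/(-705285)) - 4450516/385570 = 394776/(((-1103284 - 857272)*(-561580 - 178366))/355599 + 1103818/(-705285)) - 4450516/385570 = 394776/(-1960556*(-739946)*(1/355599) + 1103818*(-1/705285)) - 4450516*1/385570 = 394776/(1450705569976*(1/355599) - 1103818/705285) - 2225258/192785 = 394776/(1450705569976/355599 - 1103818/705285) - 2225258/192785 = 394776/(113684498378216242/27866515635) - 2225258/192785 = 394776*(27866515635/113684498378216242) - 2225258/192785 = 5500515788161380/56842249189108121 - 2225258/192785 = -125428252809835667476918/10958333009922209106985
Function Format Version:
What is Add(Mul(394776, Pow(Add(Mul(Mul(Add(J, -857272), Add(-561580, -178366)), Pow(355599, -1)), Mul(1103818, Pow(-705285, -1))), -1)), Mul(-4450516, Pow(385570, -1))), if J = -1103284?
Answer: Rational(-125428252809835667476918, 10958333009922209106985) ≈ -11.446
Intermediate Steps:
Add(Mul(394776, Pow(Add(Mul(Mul(Add(J, -857272), Add(-561580, -178366)), Pow(355599, -1)), Mul(1103818, Pow(-705285, -1))), -1)), Mul(-4450516, Pow(385570, -1))) = Add(Mul(394776, Pow(Add(Mul(Mul(Add(-1103284, -857272), Add(-561580, -178366)), Pow(355599, -1)), Mul(1103818, Pow(-705285, -1))), -1)), Mul(-4450516, Pow(385570, -1))) = Add(Mul(394776, Pow(Add(Mul(Mul(-1960556, -739946), Rational(1, 355599)), Mul(1103818, Rational(-1, 705285))), -1)), Mul(-4450516, Rational(1, 385570))) = Add(Mul(394776, Pow(Add(Mul(1450705569976, Rational(1, 355599)), Rational(-1103818, 705285)), -1)), Rational(-2225258, 192785)) = Add(Mul(394776, Pow(Add(Rational(1450705569976, 355599), Rational(-1103818, 705285)), -1)), Rational(-2225258, 192785)) = Add(Mul(394776, Pow(Rational(113684498378216242, 27866515635), -1)), Rational(-2225258, 192785)) = Add(Mul(394776, Rational(27866515635, 113684498378216242)), Rational(-2225258, 192785)) = Add(Rational(5500515788161380, 56842249189108121), Rational(-2225258, 192785)) = Rational(-125428252809835667476918, 10958333009922209106985)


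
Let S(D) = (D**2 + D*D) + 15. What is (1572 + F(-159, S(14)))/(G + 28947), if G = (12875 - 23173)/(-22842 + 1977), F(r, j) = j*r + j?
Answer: -1308944910/603989453 ≈ -2.1672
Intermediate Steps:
S(D) = 15 + 2*D**2 (S(D) = (D**2 + D**2) + 15 = 2*D**2 + 15 = 15 + 2*D**2)
F(r, j) = j + j*r
G = 10298/20865 (G = -10298/(-20865) = -10298*(-1/20865) = 10298/20865 ≈ 0.49355)
(1572 + F(-159, S(14)))/(G + 28947) = (1572 + (15 + 2*14**2)*(1 - 159))/(10298/20865 + 28947) = (1572 + (15 + 2*196)*(-158))/(603989453/20865) = (1572 + (15 + 392)*(-158))*(20865/603989453) = (1572 + 407*(-158))*(20865/603989453) = (1572 - 64306)*(20865/603989453) = -62734*20865/603989453 = -1308944910/603989453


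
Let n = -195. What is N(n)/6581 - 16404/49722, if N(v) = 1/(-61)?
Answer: -1097547981/3326741567 ≈ -0.32992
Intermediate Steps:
N(v) = -1/61
N(n)/6581 - 16404/49722 = -1/61/6581 - 16404/49722 = -1/61*1/6581 - 16404*1/49722 = -1/401441 - 2734/8287 = -1097547981/3326741567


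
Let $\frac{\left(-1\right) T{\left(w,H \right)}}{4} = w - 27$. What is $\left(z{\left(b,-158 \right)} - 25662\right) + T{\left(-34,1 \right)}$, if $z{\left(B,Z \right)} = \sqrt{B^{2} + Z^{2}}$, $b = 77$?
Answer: $-25418 + \sqrt{30893} \approx -25242.0$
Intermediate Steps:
$T{\left(w,H \right)} = 108 - 4 w$ ($T{\left(w,H \right)} = - 4 \left(w - 27\right) = - 4 \left(-27 + w\right) = 108 - 4 w$)
$\left(z{\left(b,-158 \right)} - 25662\right) + T{\left(-34,1 \right)} = \left(\sqrt{77^{2} + \left(-158\right)^{2}} - 25662\right) + \left(108 - -136\right) = \left(\sqrt{5929 + 24964} - 25662\right) + \left(108 + 136\right) = \left(\sqrt{30893} - 25662\right) + 244 = \left(-25662 + \sqrt{30893}\right) + 244 = -25418 + \sqrt{30893}$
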